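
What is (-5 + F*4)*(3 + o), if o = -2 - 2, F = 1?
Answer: 1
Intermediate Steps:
o = -4
(-5 + F*4)*(3 + o) = (-5 + 1*4)*(3 - 4) = (-5 + 4)*(-1) = -1*(-1) = 1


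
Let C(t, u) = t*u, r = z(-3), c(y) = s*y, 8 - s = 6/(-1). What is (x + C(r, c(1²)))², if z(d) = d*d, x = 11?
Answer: 18769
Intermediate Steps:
z(d) = d²
s = 14 (s = 8 - 6/(-1) = 8 - 6*(-1) = 8 - 1*(-6) = 8 + 6 = 14)
c(y) = 14*y
r = 9 (r = (-3)² = 9)
(x + C(r, c(1²)))² = (11 + 9*(14*1²))² = (11 + 9*(14*1))² = (11 + 9*14)² = (11 + 126)² = 137² = 18769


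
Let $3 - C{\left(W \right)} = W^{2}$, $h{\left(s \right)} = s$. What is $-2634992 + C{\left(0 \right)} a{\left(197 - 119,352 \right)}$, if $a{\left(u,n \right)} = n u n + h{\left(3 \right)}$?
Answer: $26358553$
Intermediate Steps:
$a{\left(u,n \right)} = 3 + u n^{2}$ ($a{\left(u,n \right)} = n u n + 3 = u n^{2} + 3 = 3 + u n^{2}$)
$C{\left(W \right)} = 3 - W^{2}$
$-2634992 + C{\left(0 \right)} a{\left(197 - 119,352 \right)} = -2634992 + \left(3 - 0^{2}\right) \left(3 + \left(197 - 119\right) 352^{2}\right) = -2634992 + \left(3 - 0\right) \left(3 + \left(197 - 119\right) 123904\right) = -2634992 + \left(3 + 0\right) \left(3 + 78 \cdot 123904\right) = -2634992 + 3 \left(3 + 9664512\right) = -2634992 + 3 \cdot 9664515 = -2634992 + 28993545 = 26358553$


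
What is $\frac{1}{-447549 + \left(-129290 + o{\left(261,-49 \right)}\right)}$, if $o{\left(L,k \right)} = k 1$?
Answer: $- \frac{1}{576888} \approx -1.7334 \cdot 10^{-6}$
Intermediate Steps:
$o{\left(L,k \right)} = k$
$\frac{1}{-447549 + \left(-129290 + o{\left(261,-49 \right)}\right)} = \frac{1}{-447549 - 129339} = \frac{1}{-576888} = - \frac{1}{576888}$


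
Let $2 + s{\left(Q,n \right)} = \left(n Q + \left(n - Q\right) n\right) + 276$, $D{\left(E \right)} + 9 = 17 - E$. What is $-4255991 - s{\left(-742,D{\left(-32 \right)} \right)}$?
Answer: $-4257865$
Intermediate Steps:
$D{\left(E \right)} = 8 - E$ ($D{\left(E \right)} = -9 - \left(-17 + E\right) = 8 - E$)
$s{\left(Q,n \right)} = 274 + Q n + n \left(n - Q\right)$ ($s{\left(Q,n \right)} = -2 + \left(\left(n Q + \left(n - Q\right) n\right) + 276\right) = -2 + \left(\left(Q n + n \left(n - Q\right)\right) + 276\right) = -2 + \left(276 + Q n + n \left(n - Q\right)\right) = 274 + Q n + n \left(n - Q\right)$)
$-4255991 - s{\left(-742,D{\left(-32 \right)} \right)} = -4255991 - \left(274 + \left(8 - -32\right)^{2}\right) = -4255991 - \left(274 + \left(8 + 32\right)^{2}\right) = -4255991 - \left(274 + 40^{2}\right) = -4255991 - \left(274 + 1600\right) = -4255991 - 1874 = -4257865$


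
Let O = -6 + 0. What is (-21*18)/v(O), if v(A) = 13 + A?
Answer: -54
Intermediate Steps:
O = -6
(-21*18)/v(O) = (-21*18)/(13 - 6) = -378/7 = -378*⅐ = -54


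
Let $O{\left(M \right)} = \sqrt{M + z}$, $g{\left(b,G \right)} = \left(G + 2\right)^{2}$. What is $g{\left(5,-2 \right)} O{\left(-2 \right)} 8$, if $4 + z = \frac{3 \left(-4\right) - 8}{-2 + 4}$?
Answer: $0$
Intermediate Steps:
$g{\left(b,G \right)} = \left(2 + G\right)^{2}$
$z = -14$ ($z = -4 + \frac{3 \left(-4\right) - 8}{-2 + 4} = -4 + \frac{-12 - 8}{2} = -4 + \left(-12 - 8\right) \frac{1}{2} = -4 - 10 = -14$)
$O{\left(M \right)} = \sqrt{-14 + M}$ ($O{\left(M \right)} = \sqrt{M - 14} = \sqrt{-14 + M}$)
$g{\left(5,-2 \right)} O{\left(-2 \right)} 8 = \left(2 - 2\right)^{2} \sqrt{-14 - 2} \cdot 8 = 0^{2} \sqrt{-16} \cdot 8 = 0 \cdot 4 i 8 = 0 \cdot 8 = 0$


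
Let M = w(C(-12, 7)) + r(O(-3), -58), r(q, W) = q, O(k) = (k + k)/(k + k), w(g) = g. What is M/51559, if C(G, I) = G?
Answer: -11/51559 ≈ -0.00021335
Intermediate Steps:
O(k) = 1 (O(k) = (2*k)/((2*k)) = (2*k)*(1/(2*k)) = 1)
M = -11 (M = -12 + 1 = -11)
M/51559 = -11/51559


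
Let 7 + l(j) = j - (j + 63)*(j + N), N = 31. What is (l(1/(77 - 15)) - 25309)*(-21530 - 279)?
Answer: 2286189555627/3844 ≈ 5.9474e+8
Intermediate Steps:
l(j) = -7 + j - (31 + j)*(63 + j) (l(j) = -7 + (j - (j + 63)*(j + 31)) = -7 + (j - (63 + j)*(31 + j)) = -7 + (j - (31 + j)*(63 + j)) = -7 + j - (31 + j)*(63 + j))
(l(1/(77 - 15)) - 25309)*(-21530 - 279) = ((-1960 - (1/(77 - 15))² - 93/(77 - 15)) - 25309)*(-21530 - 279) = ((-1960 - (1/62)² - 93/62) - 25309)*(-21809) = ((-1960 - (1/62)² - 93*1/62) - 25309)*(-21809) = ((-1960 - 1*1/3844 - 3/2) - 25309)*(-21809) = ((-1960 - 1/3844 - 3/2) - 25309)*(-21809) = (-7540007/3844 - 25309)*(-21809) = -104827803/3844*(-21809) = 2286189555627/3844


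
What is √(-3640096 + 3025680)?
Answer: 4*I*√38401 ≈ 783.85*I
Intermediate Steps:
√(-3640096 + 3025680) = √(-614416) = 4*I*√38401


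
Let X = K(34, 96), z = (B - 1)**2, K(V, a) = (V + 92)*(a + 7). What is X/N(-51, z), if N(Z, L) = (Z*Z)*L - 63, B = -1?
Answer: 1442/1149 ≈ 1.2550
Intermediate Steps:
K(V, a) = (7 + a)*(92 + V) (K(V, a) = (92 + V)*(7 + a) = (7 + a)*(92 + V))
z = 4 (z = (-1 - 1)**2 = (-2)**2 = 4)
N(Z, L) = -63 + L*Z**2 (N(Z, L) = Z**2*L - 63 = L*Z**2 - 63 = -63 + L*Z**2)
X = 12978 (X = 644 + 7*34 + 92*96 + 34*96 = 644 + 238 + 8832 + 3264 = 12978)
X/N(-51, z) = 12978/(-63 + 4*(-51)**2) = 12978/(-63 + 4*2601) = 12978/(-63 + 10404) = 12978/10341 = 12978*(1/10341) = 1442/1149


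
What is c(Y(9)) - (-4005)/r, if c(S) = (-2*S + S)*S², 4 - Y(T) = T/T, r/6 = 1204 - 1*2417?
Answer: -66837/2426 ≈ -27.550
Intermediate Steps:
r = -7278 (r = 6*(1204 - 1*2417) = 6*(1204 - 2417) = 6*(-1213) = -7278)
Y(T) = 3 (Y(T) = 4 - T/T = 4 - 1*1 = 4 - 1 = 3)
c(S) = -S³ (c(S) = (-S)*S² = -S³)
c(Y(9)) - (-4005)/r = -1*3³ - (-4005)/(-7278) = -1*27 - (-4005)*(-1)/7278 = -27 - 1*1335/2426 = -27 - 1335/2426 = -66837/2426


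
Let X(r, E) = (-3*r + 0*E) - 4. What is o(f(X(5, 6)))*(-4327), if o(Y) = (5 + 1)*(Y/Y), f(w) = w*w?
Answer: -25962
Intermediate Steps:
X(r, E) = -4 - 3*r (X(r, E) = (-3*r + 0) - 4 = -3*r - 4 = -4 - 3*r)
f(w) = w²
o(Y) = 6 (o(Y) = 6*1 = 6)
o(f(X(5, 6)))*(-4327) = 6*(-4327) = -25962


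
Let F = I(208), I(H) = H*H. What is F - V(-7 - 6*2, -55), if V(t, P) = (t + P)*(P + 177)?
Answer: 52292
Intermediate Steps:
I(H) = H²
V(t, P) = (177 + P)*(P + t) (V(t, P) = (P + t)*(177 + P) = (177 + P)*(P + t))
F = 43264 (F = 208² = 43264)
F - V(-7 - 6*2, -55) = 43264 - ((-55)² + 177*(-55) + 177*(-7 - 6*2) - 55*(-7 - 6*2)) = 43264 - (3025 - 9735 + 177*(-7 - 12) - 55*(-7 - 12)) = 43264 - (3025 - 9735 + 177*(-19) - 55*(-19)) = 43264 - (3025 - 9735 - 3363 + 1045) = 43264 - 1*(-9028) = 43264 + 9028 = 52292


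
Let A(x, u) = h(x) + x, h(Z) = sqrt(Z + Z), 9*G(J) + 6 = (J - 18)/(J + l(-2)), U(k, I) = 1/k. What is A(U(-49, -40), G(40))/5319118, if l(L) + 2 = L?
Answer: -1/260636782 + I*sqrt(2)/37233826 ≈ -3.8368e-9 + 3.7982e-8*I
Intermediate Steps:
l(L) = -2 + L
G(J) = -2/3 + (-18 + J)/(9*(-4 + J)) (G(J) = -2/3 + ((J - 18)/(J + (-2 - 2)))/9 = -2/3 + ((-18 + J)/(J - 4))/9 = -2/3 + ((-18 + J)/(-4 + J))/9 = -2/3 + (-18 + J)/(9*(-4 + J)))
h(Z) = sqrt(2)*sqrt(Z) (h(Z) = sqrt(2*Z) = sqrt(2)*sqrt(Z))
A(x, u) = x + sqrt(2)*sqrt(x) (A(x, u) = sqrt(2)*sqrt(x) + x = x + sqrt(2)*sqrt(x))
A(U(-49, -40), G(40))/5319118 = (1/(-49) + sqrt(2)*sqrt(1/(-49)))/5319118 = (-1/49 + sqrt(2)*sqrt(-1/49))*(1/5319118) = (-1/49 + sqrt(2)*(I/7))*(1/5319118) = (-1/49 + I*sqrt(2)/7)*(1/5319118) = -1/260636782 + I*sqrt(2)/37233826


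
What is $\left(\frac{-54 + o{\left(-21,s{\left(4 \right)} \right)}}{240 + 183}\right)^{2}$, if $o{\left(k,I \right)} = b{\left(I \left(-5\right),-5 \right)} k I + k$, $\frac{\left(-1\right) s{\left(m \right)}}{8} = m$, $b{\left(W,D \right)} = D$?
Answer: $\frac{1311025}{19881} \approx 65.944$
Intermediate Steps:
$s{\left(m \right)} = - 8 m$
$o{\left(k,I \right)} = k - 5 I k$ ($o{\left(k,I \right)} = - 5 k I + k = - 5 I k + k = k - 5 I k$)
$\left(\frac{-54 + o{\left(-21,s{\left(4 \right)} \right)}}{240 + 183}\right)^{2} = \left(\frac{-54 - 21 \left(1 - 5 \left(\left(-8\right) 4\right)\right)}{240 + 183}\right)^{2} = \left(\frac{-54 - 21 \left(1 - -160\right)}{423}\right)^{2} = \left(\left(-54 - 21 \left(1 + 160\right)\right) \frac{1}{423}\right)^{2} = \left(\left(-54 - 3381\right) \frac{1}{423}\right)^{2} = \left(\left(-3435\right) \frac{1}{423}\right)^{2} = \left(- \frac{1145}{141}\right)^{2} = \frac{1311025}{19881}$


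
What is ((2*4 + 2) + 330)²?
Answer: 115600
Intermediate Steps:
((2*4 + 2) + 330)² = ((8 + 2) + 330)² = (10 + 330)² = 340² = 115600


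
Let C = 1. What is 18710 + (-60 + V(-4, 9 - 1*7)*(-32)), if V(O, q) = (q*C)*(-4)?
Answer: 18906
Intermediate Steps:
V(O, q) = -4*q (V(O, q) = (q*1)*(-4) = q*(-4) = -4*q)
18710 + (-60 + V(-4, 9 - 1*7)*(-32)) = 18710 + (-60 - 4*(9 - 1*7)*(-32)) = 18710 + (-60 - 4*(9 - 7)*(-32)) = 18710 + (-60 - 4*2*(-32)) = 18710 + (-60 - 8*(-32)) = 18710 + (-60 + 256) = 18710 + 196 = 18906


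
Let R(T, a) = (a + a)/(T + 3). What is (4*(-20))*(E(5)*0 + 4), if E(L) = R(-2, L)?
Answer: -320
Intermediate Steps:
R(T, a) = 2*a/(3 + T) (R(T, a) = (2*a)/(3 + T) = 2*a/(3 + T))
E(L) = 2*L (E(L) = 2*L/(3 - 2) = 2*L/1 = 2*L*1 = 2*L)
(4*(-20))*(E(5)*0 + 4) = (4*(-20))*((2*5)*0 + 4) = -80*(10*0 + 4) = -80*(0 + 4) = -80*4 = -320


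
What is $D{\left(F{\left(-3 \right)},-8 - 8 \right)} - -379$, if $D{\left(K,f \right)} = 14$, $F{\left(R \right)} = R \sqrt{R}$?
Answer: $393$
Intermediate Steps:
$F{\left(R \right)} = R^{\frac{3}{2}}$
$D{\left(F{\left(-3 \right)},-8 - 8 \right)} - -379 = 14 - -379 = 14 + 379 = 393$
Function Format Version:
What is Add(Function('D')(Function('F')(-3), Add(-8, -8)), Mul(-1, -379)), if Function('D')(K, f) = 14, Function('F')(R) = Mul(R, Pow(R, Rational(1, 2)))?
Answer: 393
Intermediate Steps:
Function('F')(R) = Pow(R, Rational(3, 2))
Add(Function('D')(Function('F')(-3), Add(-8, -8)), Mul(-1, -379)) = Add(14, Mul(-1, -379)) = Add(14, 379) = 393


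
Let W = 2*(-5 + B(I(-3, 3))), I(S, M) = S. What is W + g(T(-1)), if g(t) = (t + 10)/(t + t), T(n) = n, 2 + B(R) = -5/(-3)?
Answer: -91/6 ≈ -15.167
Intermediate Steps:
B(R) = -⅓ (B(R) = -2 - 5/(-3) = -2 - 5*(-⅓) = -2 + 5/3 = -⅓)
g(t) = (10 + t)/(2*t) (g(t) = (10 + t)/((2*t)) = (10 + t)*(1/(2*t)) = (10 + t)/(2*t))
W = -32/3 (W = 2*(-5 - ⅓) = 2*(-16/3) = -32/3 ≈ -10.667)
W + g(T(-1)) = -32/3 + (½)*(10 - 1)/(-1) = -32/3 + (½)*(-1)*9 = -32/3 - 9/2 = -91/6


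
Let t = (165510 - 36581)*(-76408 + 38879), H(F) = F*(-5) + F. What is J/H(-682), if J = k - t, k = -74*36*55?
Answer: 4838429921/2728 ≈ 1.7736e+6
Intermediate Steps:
H(F) = -4*F (H(F) = -5*F + F = -4*F)
t = -4838576441 (t = 128929*(-37529) = -4838576441)
k = -146520 (k = -2664*55 = -146520)
J = 4838429921 (J = -146520 - 1*(-4838576441) = -146520 + 4838576441 = 4838429921)
J/H(-682) = 4838429921/((-4*(-682))) = 4838429921/2728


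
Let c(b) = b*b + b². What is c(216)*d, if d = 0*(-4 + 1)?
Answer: 0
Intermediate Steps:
c(b) = 2*b² (c(b) = b² + b² = 2*b²)
d = 0 (d = 0*(-3) = 0)
c(216)*d = (2*216²)*0 = (2*46656)*0 = 93312*0 = 0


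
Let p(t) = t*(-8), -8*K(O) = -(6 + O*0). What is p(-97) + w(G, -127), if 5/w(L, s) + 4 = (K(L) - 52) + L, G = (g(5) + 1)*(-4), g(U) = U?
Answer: 245972/317 ≈ 775.94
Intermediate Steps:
K(O) = ¾ (K(O) = -(-1)*(6 + O*0)/8 = -(-1)*(6 + 0)/8 = -(-1)*6/8 = -⅛*(-6) = ¾)
G = -24 (G = (5 + 1)*(-4) = 6*(-4) = -24)
p(t) = -8*t
w(L, s) = 5/(-221/4 + L) (w(L, s) = 5/(-4 + ((¾ - 52) + L)) = 5/(-4 + (-205/4 + L)) = 5/(-221/4 + L))
p(-97) + w(G, -127) = -8*(-97) + 20/(-221 + 4*(-24)) = 776 + 20/(-221 - 96) = 776 + 20/(-317) = 776 + 20*(-1/317) = 776 - 20/317 = 245972/317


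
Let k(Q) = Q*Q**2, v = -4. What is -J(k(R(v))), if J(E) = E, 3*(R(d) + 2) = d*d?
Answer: -1000/27 ≈ -37.037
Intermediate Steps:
R(d) = -2 + d**2/3 (R(d) = -2 + (d*d)/3 = -2 + d**2/3)
k(Q) = Q**3
-J(k(R(v))) = -(-2 + (1/3)*(-4)**2)**3 = -(-2 + (1/3)*16)**3 = -(-2 + 16/3)**3 = -(10/3)**3 = -1*1000/27 = -1000/27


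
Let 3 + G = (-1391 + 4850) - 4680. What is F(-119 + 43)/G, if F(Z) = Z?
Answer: 19/306 ≈ 0.062091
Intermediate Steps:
G = -1224 (G = -3 + ((-1391 + 4850) - 4680) = -3 + (3459 - 4680) = -3 - 1221 = -1224)
F(-119 + 43)/G = (-119 + 43)/(-1224) = -76*(-1/1224) = 19/306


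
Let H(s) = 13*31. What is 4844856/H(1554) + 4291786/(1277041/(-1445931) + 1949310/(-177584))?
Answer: -20308379702478024/58049189861 ≈ -3.4985e+5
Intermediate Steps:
H(s) = 403
4844856/H(1554) + 4291786/(1277041/(-1445931) + 1949310/(-177584)) = 4844856/403 + 4291786/(1277041/(-1445931) + 1949310/(-177584)) = 4844856*(1/403) + 4291786/(1277041*(-1/1445931) + 1949310*(-1/177584)) = 4844856/403 + 4291786/(-1277041/1445931 - 88605/8072) = 4844856/403 + 4291786/(-138424991207/11671555032) = 4844856/403 + 4291786*(-11671555032/138424991207) = 4844856/403 - 50091816484567152/138424991207 = -20308379702478024/58049189861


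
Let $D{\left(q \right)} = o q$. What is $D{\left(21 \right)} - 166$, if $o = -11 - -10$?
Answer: $-187$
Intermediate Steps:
$o = -1$ ($o = -11 + 10 = -1$)
$D{\left(q \right)} = - q$
$D{\left(21 \right)} - 166 = \left(-1\right) 21 - 166 = -21 - 166 = -187$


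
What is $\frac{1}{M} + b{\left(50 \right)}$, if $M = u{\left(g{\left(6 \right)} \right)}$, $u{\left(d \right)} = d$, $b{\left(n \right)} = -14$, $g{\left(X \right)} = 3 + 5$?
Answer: $- \frac{111}{8} \approx -13.875$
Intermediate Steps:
$g{\left(X \right)} = 8$
$M = 8$
$\frac{1}{M} + b{\left(50 \right)} = \frac{1}{8} - 14 = - \frac{111}{8}$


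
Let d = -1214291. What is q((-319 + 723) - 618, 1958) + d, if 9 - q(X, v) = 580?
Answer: -1214862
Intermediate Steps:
q(X, v) = -571 (q(X, v) = 9 - 1*580 = 9 - 580 = -571)
q((-319 + 723) - 618, 1958) + d = -571 - 1214291 = -1214862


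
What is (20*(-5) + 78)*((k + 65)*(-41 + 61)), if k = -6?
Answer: -25960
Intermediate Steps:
(20*(-5) + 78)*((k + 65)*(-41 + 61)) = (20*(-5) + 78)*((-6 + 65)*(-41 + 61)) = (-100 + 78)*(59*20) = -22*1180 = -25960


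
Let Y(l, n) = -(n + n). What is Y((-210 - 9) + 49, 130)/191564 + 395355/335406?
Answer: 6304048305/5354309582 ≈ 1.1774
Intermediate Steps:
Y(l, n) = -2*n
Y((-210 - 9) + 49, 130)/191564 + 395355/335406 = -2*130/191564 + 395355/335406 = -260*1/191564 + 395355*(1/335406) = -65/47891 + 131785/111802 = 6304048305/5354309582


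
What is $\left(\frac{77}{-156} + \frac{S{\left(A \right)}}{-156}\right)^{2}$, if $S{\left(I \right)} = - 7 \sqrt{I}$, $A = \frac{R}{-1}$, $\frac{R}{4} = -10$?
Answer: $\frac{7889}{24336} - \frac{539 \sqrt{10}}{6084} \approx 0.044014$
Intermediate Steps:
$R = -40$ ($R = 4 \left(-10\right) = -40$)
$A = 40$ ($A = - \frac{40}{-1} = \left(-40\right) \left(-1\right) = 40$)
$\left(\frac{77}{-156} + \frac{S{\left(A \right)}}{-156}\right)^{2} = \left(\frac{77}{-156} + \frac{\left(-7\right) \sqrt{40}}{-156}\right)^{2} = \left(77 \left(- \frac{1}{156}\right) + - 7 \cdot 2 \sqrt{10} \left(- \frac{1}{156}\right)\right)^{2} = \left(- \frac{77}{156} + - 14 \sqrt{10} \left(- \frac{1}{156}\right)\right)^{2} = \left(- \frac{77}{156} + \frac{7 \sqrt{10}}{78}\right)^{2}$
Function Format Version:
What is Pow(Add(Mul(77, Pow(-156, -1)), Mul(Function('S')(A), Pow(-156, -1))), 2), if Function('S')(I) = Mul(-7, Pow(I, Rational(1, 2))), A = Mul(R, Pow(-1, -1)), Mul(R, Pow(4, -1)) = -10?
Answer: Add(Rational(7889, 24336), Mul(Rational(-539, 6084), Pow(10, Rational(1, 2)))) ≈ 0.044014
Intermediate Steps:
R = -40 (R = Mul(4, -10) = -40)
A = 40 (A = Mul(-40, Pow(-1, -1)) = Mul(-40, -1) = 40)
Pow(Add(Mul(77, Pow(-156, -1)), Mul(Function('S')(A), Pow(-156, -1))), 2) = Pow(Add(Mul(77, Pow(-156, -1)), Mul(Mul(-7, Pow(40, Rational(1, 2))), Pow(-156, -1))), 2) = Pow(Add(Mul(77, Rational(-1, 156)), Mul(Mul(-7, Mul(2, Pow(10, Rational(1, 2)))), Rational(-1, 156))), 2) = Pow(Add(Rational(-77, 156), Mul(Mul(-14, Pow(10, Rational(1, 2))), Rational(-1, 156))), 2) = Pow(Add(Rational(-77, 156), Mul(Rational(7, 78), Pow(10, Rational(1, 2)))), 2)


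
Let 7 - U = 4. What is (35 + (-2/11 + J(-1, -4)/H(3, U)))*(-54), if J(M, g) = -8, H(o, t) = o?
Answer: -19098/11 ≈ -1736.2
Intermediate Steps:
U = 3 (U = 7 - 1*4 = 7 - 4 = 3)
(35 + (-2/11 + J(-1, -4)/H(3, U)))*(-54) = (35 + (-2/11 - 8/3))*(-54) = (35 - 94/33)*(-54) = (1061/33)*(-54) = -19098/11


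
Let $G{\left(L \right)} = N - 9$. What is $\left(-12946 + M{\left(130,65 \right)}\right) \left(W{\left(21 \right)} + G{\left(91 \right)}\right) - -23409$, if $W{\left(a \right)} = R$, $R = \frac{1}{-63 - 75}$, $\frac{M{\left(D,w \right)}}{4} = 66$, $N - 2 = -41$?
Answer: $\frac{43624346}{69} \approx 6.3224 \cdot 10^{5}$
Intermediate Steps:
$N = -39$ ($N = 2 - 41 = -39$)
$M{\left(D,w \right)} = 264$ ($M{\left(D,w \right)} = 4 \cdot 66 = 264$)
$R = - \frac{1}{138}$ ($R = \frac{1}{-138} = - \frac{1}{138} \approx -0.0072464$)
$G{\left(L \right)} = -48$ ($G{\left(L \right)} = -39 - 9 = -48$)
$W{\left(a \right)} = - \frac{1}{138}$
$\left(-12946 + M{\left(130,65 \right)}\right) \left(W{\left(21 \right)} + G{\left(91 \right)}\right) - -23409 = \left(-12946 + 264\right) \left(- \frac{1}{138} - 48\right) - -23409 = \left(-12682\right) \left(- \frac{6625}{138}\right) + 23409 = \frac{42009125}{69} + 23409 = \frac{43624346}{69}$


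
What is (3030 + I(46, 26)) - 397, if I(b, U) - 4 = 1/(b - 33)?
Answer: 34282/13 ≈ 2637.1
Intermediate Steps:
I(b, U) = 4 + 1/(-33 + b) (I(b, U) = 4 + 1/(b - 33) = 4 + 1/(-33 + b))
(3030 + I(46, 26)) - 397 = (3030 + (-131 + 4*46)/(-33 + 46)) - 397 = (3030 + (-131 + 184)/13) - 397 = (3030 + (1/13)*53) - 397 = (3030 + 53/13) - 397 = 39443/13 - 397 = 34282/13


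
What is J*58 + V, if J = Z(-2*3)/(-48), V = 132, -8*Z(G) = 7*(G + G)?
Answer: 1909/16 ≈ 119.31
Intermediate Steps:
Z(G) = -7*G/4 (Z(G) = -7*(G + G)/8 = -7*2*G/8 = -7*G/4)
J = -7/32 (J = -(-7)*3/2/(-48) = -7/4*(-6)*(-1/48) = (21/2)*(-1/48) = -7/32 ≈ -0.21875)
J*58 + V = -7/32*58 + 132 = -203/16 + 132 = 1909/16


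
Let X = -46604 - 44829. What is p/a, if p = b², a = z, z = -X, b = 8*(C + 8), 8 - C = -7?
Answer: 33856/91433 ≈ 0.37028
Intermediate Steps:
C = 15 (C = 8 - 1*(-7) = 8 + 7 = 15)
X = -91433
b = 184 (b = 8*(15 + 8) = 8*23 = 184)
z = 91433 (z = -1*(-91433) = 91433)
a = 91433
p = 33856 (p = 184² = 33856)
p/a = 33856/91433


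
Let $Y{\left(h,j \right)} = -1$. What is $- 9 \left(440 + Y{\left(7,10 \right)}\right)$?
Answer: $-3951$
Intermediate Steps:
$- 9 \left(440 + Y{\left(7,10 \right)}\right) = - 9 \left(440 - 1\right) = \left(-9\right) 439 = -3951$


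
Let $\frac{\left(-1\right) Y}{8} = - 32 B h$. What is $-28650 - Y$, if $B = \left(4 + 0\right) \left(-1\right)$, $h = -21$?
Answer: $-50154$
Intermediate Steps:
$B = -4$ ($B = 4 \left(-1\right) = -4$)
$Y = 21504$ ($Y = - 8 \left(-32\right) \left(-4\right) \left(-21\right) = - 8 \cdot 128 \left(-21\right) = \left(-8\right) \left(-2688\right) = 21504$)
$-28650 - Y = -28650 - 21504 = -50154$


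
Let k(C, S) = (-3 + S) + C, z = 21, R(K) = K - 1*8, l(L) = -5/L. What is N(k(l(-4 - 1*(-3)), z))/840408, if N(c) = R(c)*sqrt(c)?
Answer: 5*sqrt(23)/280136 ≈ 8.5598e-5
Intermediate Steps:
R(K) = -8 + K (R(K) = K - 8 = -8 + K)
k(C, S) = -3 + C + S
N(c) = sqrt(c)*(-8 + c) (N(c) = (-8 + c)*sqrt(c) = sqrt(c)*(-8 + c))
N(k(l(-4 - 1*(-3)), z))/840408 = (sqrt(-3 - 5/(-4 - 1*(-3)) + 21)*(-8 + (-3 - 5/(-4 - 1*(-3)) + 21)))/840408 = (sqrt(-3 - 5/(-4 + 3) + 21)*(-8 + (-3 - 5/(-4 + 3) + 21)))*(1/840408) = (sqrt(-3 - 5/(-1) + 21)*(-8 + (-3 - 5/(-1) + 21)))*(1/840408) = (sqrt(-3 - 5*(-1) + 21)*(-8 + (-3 - 5*(-1) + 21)))*(1/840408) = (sqrt(-3 + 5 + 21)*(-8 + (-3 + 5 + 21)))*(1/840408) = (sqrt(23)*(-8 + 23))*(1/840408) = (sqrt(23)*15)*(1/840408) = (15*sqrt(23))*(1/840408) = 5*sqrt(23)/280136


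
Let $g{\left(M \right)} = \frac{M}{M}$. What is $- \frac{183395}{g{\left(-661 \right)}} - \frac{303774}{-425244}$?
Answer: $- \frac{12997886601}{70874} \approx -1.8339 \cdot 10^{5}$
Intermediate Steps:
$g{\left(M \right)} = 1$
$- \frac{183395}{g{\left(-661 \right)}} - \frac{303774}{-425244} = - \frac{183395}{1} - \frac{303774}{-425244} = \left(-183395\right) 1 - - \frac{50629}{70874} = -183395 + \frac{50629}{70874} = - \frac{12997886601}{70874}$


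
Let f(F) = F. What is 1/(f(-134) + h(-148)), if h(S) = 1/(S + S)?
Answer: -296/39665 ≈ -0.0074625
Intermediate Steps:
h(S) = 1/(2*S)
1/(f(-134) + h(-148)) = 1/(-134 + (1/2)/(-148)) = 1/(-134 + (1/2)*(-1/148)) = 1/(-134 - 1/296) = 1/(-39665/296) = -296/39665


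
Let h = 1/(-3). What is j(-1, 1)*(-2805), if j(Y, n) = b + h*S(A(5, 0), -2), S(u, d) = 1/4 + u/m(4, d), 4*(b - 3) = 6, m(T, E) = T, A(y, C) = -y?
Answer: -27115/2 ≈ -13558.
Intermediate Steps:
b = 9/2 (b = 3 + (1/4)*6 = 3 + 3/2 = 9/2 ≈ 4.5000)
S(u, d) = 1/4 + u/4
h = -1/3 ≈ -0.33333
j(Y, n) = 29/6 (j(Y, n) = 9/2 - (1/4 + (-1*5)/4)/3 = 9/2 - (1/4 + (1/4)*(-5))/3 = 9/2 - (1/4 - 5/4)/3 = 9/2 - 1/3*(-1) = 9/2 + 1/3 = 29/6)
j(-1, 1)*(-2805) = (29/6)*(-2805) = -27115/2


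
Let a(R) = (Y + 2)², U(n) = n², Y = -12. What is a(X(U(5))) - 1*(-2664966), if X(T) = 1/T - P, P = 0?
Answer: 2665066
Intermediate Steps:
X(T) = 1/T (X(T) = 1/T - 1*0 = 1/T + 0 = 1/T)
a(R) = 100 (a(R) = (-12 + 2)² = (-10)² = 100)
a(X(U(5))) - 1*(-2664966) = 100 - 1*(-2664966) = 100 + 2664966 = 2665066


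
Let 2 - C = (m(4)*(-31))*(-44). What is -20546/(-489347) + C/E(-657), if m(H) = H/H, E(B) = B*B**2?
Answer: 1942458781064/46258525361457 ≈ 0.041991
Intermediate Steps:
E(B) = B**3
m(H) = 1
C = -1362 (C = 2 - 1*(-31)*(-44) = 2 - (-31)*(-44) = 2 - 1*1364 = 2 - 1364 = -1362)
-20546/(-489347) + C/E(-657) = -20546/(-489347) - 1362/((-657)**3) = -20546*(-1/489347) - 1362/(-283593393) = 20546/489347 - 1362*(-1/283593393) = 20546/489347 + 454/94531131 = 1942458781064/46258525361457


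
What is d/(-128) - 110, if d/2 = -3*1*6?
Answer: -3511/32 ≈ -109.72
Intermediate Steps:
d = -36 (d = 2*(-3*1*6) = 2*(-3*6) = 2*(-18) = -36)
d/(-128) - 110 = -36/(-128) - 110 = -36*(-1/128) - 110 = 9/32 - 110 = -3511/32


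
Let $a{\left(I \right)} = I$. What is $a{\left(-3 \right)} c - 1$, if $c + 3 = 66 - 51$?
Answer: $-37$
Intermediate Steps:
$c = 12$ ($c = -3 + \left(66 - 51\right) = -3 + 15 = 12$)
$a{\left(-3 \right)} c - 1 = \left(-3\right) 12 - 1 = -36 + \left(4 - 5\right) = -36 - 1 = -37$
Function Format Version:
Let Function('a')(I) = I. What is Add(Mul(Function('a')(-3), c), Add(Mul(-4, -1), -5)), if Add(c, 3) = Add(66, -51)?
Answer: -37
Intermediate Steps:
c = 12 (c = Add(-3, Add(66, -51)) = Add(-3, 15) = 12)
Add(Mul(Function('a')(-3), c), Add(Mul(-4, -1), -5)) = Add(Mul(-3, 12), Add(Mul(-4, -1), -5)) = Add(-36, Add(4, -5)) = Add(-36, -1) = -37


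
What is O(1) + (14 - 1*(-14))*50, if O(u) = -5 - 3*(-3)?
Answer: 1404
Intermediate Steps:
O(u) = 4 (O(u) = -5 + 9 = 4)
O(1) + (14 - 1*(-14))*50 = 4 + (14 - 1*(-14))*50 = 4 + (14 + 14)*50 = 4 + 28*50 = 4 + 1400 = 1404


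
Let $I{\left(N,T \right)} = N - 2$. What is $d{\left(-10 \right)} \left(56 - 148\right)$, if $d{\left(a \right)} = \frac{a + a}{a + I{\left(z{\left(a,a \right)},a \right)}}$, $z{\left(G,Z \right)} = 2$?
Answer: $-184$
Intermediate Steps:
$I{\left(N,T \right)} = -2 + N$ ($I{\left(N,T \right)} = N - 2 = -2 + N$)
$d{\left(a \right)} = 2$ ($d{\left(a \right)} = \frac{a + a}{a + \left(-2 + 2\right)} = \frac{2 a}{a + 0} = \frac{2 a}{a} = 2$)
$d{\left(-10 \right)} \left(56 - 148\right) = 2 \left(56 - 148\right) = 2 \left(-92\right) = -184$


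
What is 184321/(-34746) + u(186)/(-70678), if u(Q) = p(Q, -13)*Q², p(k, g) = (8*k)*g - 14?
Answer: 11628347130445/1227888894 ≈ 9470.2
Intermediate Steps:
p(k, g) = -14 + 8*g*k (p(k, g) = 8*g*k - 14 = -14 + 8*g*k)
u(Q) = Q²*(-14 - 104*Q) (u(Q) = (-14 + 8*(-13)*Q)*Q² = (-14 - 104*Q)*Q² = Q²*(-14 - 104*Q))
184321/(-34746) + u(186)/(-70678) = 184321/(-34746) + (186²*(-14 - 104*186))/(-70678) = 184321*(-1/34746) + (34596*(-14 - 19344))*(-1/70678) = -184321/34746 + (34596*(-19358))*(-1/70678) = -184321/34746 - 669709368*(-1/70678) = -184321/34746 + 334854684/35339 = 11628347130445/1227888894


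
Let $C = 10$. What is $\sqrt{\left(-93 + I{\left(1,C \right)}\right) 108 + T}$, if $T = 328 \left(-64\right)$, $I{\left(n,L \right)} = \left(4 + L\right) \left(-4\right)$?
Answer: $2 i \sqrt{9271} \approx 192.57 i$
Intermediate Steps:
$I{\left(n,L \right)} = -16 - 4 L$
$T = -20992$
$\sqrt{\left(-93 + I{\left(1,C \right)}\right) 108 + T} = \sqrt{\left(-93 - 56\right) 108 - 20992} = \sqrt{\left(-149\right) 108 - 20992} = \sqrt{-16092 - 20992} = \sqrt{-37084} = 2 i \sqrt{9271}$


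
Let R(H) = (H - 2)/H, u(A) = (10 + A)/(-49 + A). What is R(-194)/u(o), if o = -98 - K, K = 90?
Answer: 11613/8633 ≈ 1.3452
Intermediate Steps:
o = -188 (o = -98 - 1*90 = -98 - 90 = -188)
u(A) = (10 + A)/(-49 + A)
R(H) = (-2 + H)/H
R(-194)/u(o) = ((-2 - 194)/(-194))/(((10 - 188)/(-49 - 188))) = (-1/194*(-196))/((-178/(-237))) = 98/(97*((-1/237*(-178)))) = 98/(97*(178/237)) = (98/97)*(237/178) = 11613/8633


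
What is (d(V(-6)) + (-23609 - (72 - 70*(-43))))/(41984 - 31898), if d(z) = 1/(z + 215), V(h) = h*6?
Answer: -2388844/902697 ≈ -2.6463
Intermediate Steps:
V(h) = 6*h
d(z) = 1/(215 + z)
(d(V(-6)) + (-23609 - (72 - 70*(-43))))/(41984 - 31898) = (1/(215 + 6*(-6)) + (-23609 - (72 - 70*(-43))))/(41984 - 31898) = (1/(215 - 36) + (-23609 - (72 + 3010)))/10086 = (1/179 + (-23609 - 1*3082))*(1/10086) = (1/179 + (-23609 - 3082))*(1/10086) = (1/179 - 26691)*(1/10086) = -4777688/179*1/10086 = -2388844/902697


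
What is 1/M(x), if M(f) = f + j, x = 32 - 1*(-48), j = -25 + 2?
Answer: 1/57 ≈ 0.017544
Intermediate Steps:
j = -23
x = 80 (x = 32 + 48 = 80)
M(f) = -23 + f (M(f) = f - 23 = -23 + f)
1/M(x) = 1/(-23 + 80) = 1/57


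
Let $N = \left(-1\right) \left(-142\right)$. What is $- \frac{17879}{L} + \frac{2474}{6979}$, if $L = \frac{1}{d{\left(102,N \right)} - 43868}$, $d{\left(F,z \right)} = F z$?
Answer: $\frac{3666463267218}{6979} \approx 5.2536 \cdot 10^{8}$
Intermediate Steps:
$N = 142$
$L = - \frac{1}{29384}$ ($L = \frac{1}{102 \cdot 142 - 43868} = \frac{1}{14484 - 43868} = \frac{1}{-29384} = - \frac{1}{29384} \approx -3.4032 \cdot 10^{-5}$)
$- \frac{17879}{L} + \frac{2474}{6979} = - \frac{17879}{- \frac{1}{29384}} + \frac{2474}{6979} = \left(-17879\right) \left(-29384\right) + 2474 \cdot \frac{1}{6979} = 525356536 + \frac{2474}{6979} = \frac{3666463267218}{6979}$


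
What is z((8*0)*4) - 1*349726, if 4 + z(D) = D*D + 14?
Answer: -349716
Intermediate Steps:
z(D) = 10 + D² (z(D) = -4 + (D*D + 14) = -4 + (D² + 14) = -4 + (14 + D²) = 10 + D²)
z((8*0)*4) - 1*349726 = (10 + ((8*0)*4)²) - 1*349726 = (10 + (0*4)²) - 349726 = (10 + 0²) - 349726 = (10 + 0) - 349726 = 10 - 349726 = -349716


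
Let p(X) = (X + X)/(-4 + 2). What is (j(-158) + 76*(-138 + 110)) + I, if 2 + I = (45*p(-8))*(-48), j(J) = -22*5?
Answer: -19520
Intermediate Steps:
p(X) = -X (p(X) = (2*X)/(-2) = (2*X)*(-½) = -X)
j(J) = -110
I = -17282 (I = -2 + (45*(-1*(-8)))*(-48) = -2 + (45*8)*(-48) = -2 + 360*(-48) = -2 - 17280 = -17282)
(j(-158) + 76*(-138 + 110)) + I = (-110 + 76*(-138 + 110)) - 17282 = (-110 + 76*(-28)) - 17282 = (-110 - 2128) - 17282 = -2238 - 17282 = -19520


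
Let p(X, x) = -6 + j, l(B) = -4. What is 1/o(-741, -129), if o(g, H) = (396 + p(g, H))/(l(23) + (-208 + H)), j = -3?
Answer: -341/387 ≈ -0.88114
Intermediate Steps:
p(X, x) = -9 (p(X, x) = -6 - 3 = -9)
o(g, H) = 387/(-212 + H) (o(g, H) = (396 - 9)/(-4 + (-208 + H)) = 387/(-212 + H))
1/o(-741, -129) = 1/(387/(-212 - 129)) = 1/(387/(-341)) = 1/(387*(-1/341)) = 1/(-387/341) = -341/387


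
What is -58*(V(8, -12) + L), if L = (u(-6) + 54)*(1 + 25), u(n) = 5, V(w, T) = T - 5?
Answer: -87986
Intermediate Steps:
V(w, T) = -5 + T
L = 1534 (L = (5 + 54)*(1 + 25) = 59*26 = 1534)
-58*(V(8, -12) + L) = -58*((-5 - 12) + 1534) = -58*(-17 + 1534) = -58*1517 = -87986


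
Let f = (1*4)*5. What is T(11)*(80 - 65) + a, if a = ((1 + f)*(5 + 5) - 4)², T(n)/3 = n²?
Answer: 47881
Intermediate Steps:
T(n) = 3*n²
f = 20 (f = 4*5 = 20)
a = 42436 (a = ((1 + 20)*(5 + 5) - 4)² = (21*10 - 4)² = (210 - 4)² = 206² = 42436)
T(11)*(80 - 65) + a = (3*11²)*(80 - 65) + 42436 = (3*121)*15 + 42436 = 363*15 + 42436 = 5445 + 42436 = 47881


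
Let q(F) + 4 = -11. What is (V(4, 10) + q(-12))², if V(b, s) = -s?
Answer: 625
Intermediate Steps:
q(F) = -15 (q(F) = -4 - 11 = -15)
(V(4, 10) + q(-12))² = (-1*10 - 15)² = (-10 - 15)² = (-25)² = 625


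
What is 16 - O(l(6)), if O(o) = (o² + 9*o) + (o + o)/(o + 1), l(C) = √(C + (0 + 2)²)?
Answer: 34/9 - 79*√10/9 ≈ -23.980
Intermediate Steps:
l(C) = √(4 + C) (l(C) = √(C + 2²) = √(C + 4) = √(4 + C))
O(o) = o² + 9*o + 2*o/(1 + o) (O(o) = (o² + 9*o) + (2*o)/(1 + o) = (o² + 9*o) + 2*o/(1 + o) = o² + 9*o + 2*o/(1 + o))
16 - O(l(6)) = 16 - √(4 + 6)*(11 + (√(4 + 6))² + 10*√(4 + 6))/(1 + √(4 + 6)) = 16 - √10*(11 + (√10)² + 10*√10)/(1 + √10) = 16 - √10*(11 + 10 + 10*√10)/(1 + √10) = 16 - √10*(21 + 10*√10)/(1 + √10)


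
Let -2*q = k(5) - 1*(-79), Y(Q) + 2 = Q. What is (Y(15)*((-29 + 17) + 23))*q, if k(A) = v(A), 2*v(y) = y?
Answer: -23309/4 ≈ -5827.3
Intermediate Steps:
v(y) = y/2
k(A) = A/2
Y(Q) = -2 + Q
q = -163/4 (q = -((½)*5 - 1*(-79))/2 = -(5/2 + 79)/2 = -½*163/2 = -163/4 ≈ -40.750)
(Y(15)*((-29 + 17) + 23))*q = ((-2 + 15)*((-29 + 17) + 23))*(-163/4) = (13*(-12 + 23))*(-163/4) = (13*11)*(-163/4) = 143*(-163/4) = -23309/4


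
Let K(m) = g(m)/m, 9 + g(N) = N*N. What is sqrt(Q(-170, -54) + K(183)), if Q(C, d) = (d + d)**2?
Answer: 6*sqrt(1224514)/61 ≈ 108.84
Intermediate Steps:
Q(C, d) = 4*d**2 (Q(C, d) = (2*d)**2 = 4*d**2)
g(N) = -9 + N**2 (g(N) = -9 + N*N = -9 + N**2)
K(m) = (-9 + m**2)/m
sqrt(Q(-170, -54) + K(183)) = sqrt(4*(-54)**2 + (183 - 9/183)) = sqrt(4*2916 + (183 - 9*1/183)) = sqrt(11664 + (183 - 3/61)) = sqrt(11664 + 11160/61) = sqrt(722664/61) = 6*sqrt(1224514)/61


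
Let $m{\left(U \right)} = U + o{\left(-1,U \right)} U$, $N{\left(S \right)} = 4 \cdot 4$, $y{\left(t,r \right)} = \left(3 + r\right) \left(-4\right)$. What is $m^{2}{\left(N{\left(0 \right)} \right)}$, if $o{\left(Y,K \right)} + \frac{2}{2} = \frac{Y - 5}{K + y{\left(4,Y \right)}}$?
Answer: $144$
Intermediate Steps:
$y{\left(t,r \right)} = -12 - 4 r$
$o{\left(Y,K \right)} = -1 + \frac{-5 + Y}{-12 + K - 4 Y}$ ($o{\left(Y,K \right)} = -1 + \frac{Y - 5}{K - \left(12 + 4 Y\right)} = -1 + \frac{-5 + Y}{-12 + K - 4 Y}$)
$N{\left(S \right)} = 16$
$m{\left(U \right)} = U + \frac{U \left(-2 + U\right)}{8 - U}$ ($m{\left(U \right)} = U + \frac{-7 + U - -5}{12 - U + 4 \left(-1\right)} U = U + \frac{-7 + U + 5}{12 - U - 4} U = U + \frac{-2 + U}{8 - U} U = U + \frac{U \left(-2 + U\right)}{8 - U}$)
$m^{2}{\left(N{\left(0 \right)} \right)} = \left(\left(-6\right) 16 \frac{1}{-8 + 16}\right)^{2} = \left(\left(-6\right) 16 \cdot \frac{1}{8}\right)^{2} = \left(-12\right)^{2} = 144$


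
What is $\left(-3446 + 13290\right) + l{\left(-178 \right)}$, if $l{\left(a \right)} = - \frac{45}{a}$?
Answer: $\frac{1752277}{178} \approx 9844.3$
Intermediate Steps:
$\left(-3446 + 13290\right) + l{\left(-178 \right)} = \left(-3446 + 13290\right) - \frac{45}{-178} = 9844 - - \frac{45}{178} = 9844 + \frac{45}{178} = \frac{1752277}{178}$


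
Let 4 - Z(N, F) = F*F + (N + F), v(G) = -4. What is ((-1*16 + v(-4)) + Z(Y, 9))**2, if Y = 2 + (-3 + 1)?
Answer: 11236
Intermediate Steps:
Y = 0 (Y = 2 - 2 = 0)
Z(N, F) = 4 - F - N - F**2 (Z(N, F) = 4 - (F*F + (N + F)) = 4 - (F**2 + (F + N)) = 4 - (F + N + F**2) = 4 + (-F - N - F**2) = 4 - F - N - F**2)
((-1*16 + v(-4)) + Z(Y, 9))**2 = ((-1*16 - 4) + (4 - 1*9 - 1*0 - 1*9**2))**2 = ((-16 - 4) + (4 - 9 + 0 - 1*81))**2 = (-20 + (4 - 9 + 0 - 81))**2 = (-20 - 86)**2 = (-106)**2 = 11236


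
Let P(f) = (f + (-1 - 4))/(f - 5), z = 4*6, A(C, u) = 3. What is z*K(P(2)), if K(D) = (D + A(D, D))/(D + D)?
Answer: 48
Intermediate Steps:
z = 24
P(f) = 1 (P(f) = (f - 5)/(-5 + f) = (-5 + f)/(-5 + f) = 1)
K(D) = (3 + D)/(2*D) (K(D) = (D + 3)/(D + D) = (3 + D)/((2*D)) = (3 + D)*(1/(2*D)) = (3 + D)/(2*D))
z*K(P(2)) = 24*((½)*(3 + 1)/1) = 24*((½)*1*4) = 24*2 = 48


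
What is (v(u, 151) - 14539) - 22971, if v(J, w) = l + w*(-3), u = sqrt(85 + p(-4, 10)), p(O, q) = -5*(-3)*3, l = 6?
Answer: -37957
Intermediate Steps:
p(O, q) = 45 (p(O, q) = 15*3 = 45)
u = sqrt(130) (u = sqrt(85 + 45) = sqrt(130) ≈ 11.402)
v(J, w) = 6 - 3*w (v(J, w) = 6 + w*(-3) = 6 - 3*w)
(v(u, 151) - 14539) - 22971 = ((6 - 3*151) - 14539) - 22971 = ((6 - 453) - 14539) - 22971 = (-447 - 14539) - 22971 = -14986 - 22971 = -37957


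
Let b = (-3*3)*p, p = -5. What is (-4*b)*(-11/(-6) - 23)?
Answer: 3810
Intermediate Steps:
b = 45 (b = -3*3*(-5) = -9*(-5) = 45)
(-4*b)*(-11/(-6) - 23) = (-4*45)*(-11/(-6) - 23) = -180*(-11*(-1/6) - 23) = -180*(11/6 - 23) = -180*(-127/6) = 3810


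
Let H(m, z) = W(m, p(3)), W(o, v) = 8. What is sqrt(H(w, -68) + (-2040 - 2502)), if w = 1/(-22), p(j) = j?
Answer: I*sqrt(4534) ≈ 67.335*I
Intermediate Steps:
w = -1/22 ≈ -0.045455
H(m, z) = 8
sqrt(H(w, -68) + (-2040 - 2502)) = sqrt(8 + (-2040 - 2502)) = sqrt(8 - 4542) = sqrt(-4534) = I*sqrt(4534)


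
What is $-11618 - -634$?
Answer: $-10984$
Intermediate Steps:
$-11618 - -634 = -11618 + \left(-4486 + 5120\right) = -11618 + 634 = -10984$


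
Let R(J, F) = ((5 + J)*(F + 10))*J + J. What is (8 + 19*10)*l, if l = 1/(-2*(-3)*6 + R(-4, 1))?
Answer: -33/2 ≈ -16.500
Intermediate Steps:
R(J, F) = J + J*(5 + J)*(10 + F) (R(J, F) = ((5 + J)*(10 + F))*J + J = J*(5 + J)*(10 + F) + J = J + J*(5 + J)*(10 + F))
l = -1/12 (l = 1/(-2*(-3)*6 - 4*(51 + 5*1 + 10*(-4) + 1*(-4))) = 1/(6*6 - 4*(51 + 5 - 40 - 4)) = 1/(36 - 4*12) = 1/(36 - 48) = 1/(-12) = -1/12 ≈ -0.083333)
(8 + 19*10)*l = (8 + 19*10)*(-1/12) = (8 + 190)*(-1/12) = 198*(-1/12) = -33/2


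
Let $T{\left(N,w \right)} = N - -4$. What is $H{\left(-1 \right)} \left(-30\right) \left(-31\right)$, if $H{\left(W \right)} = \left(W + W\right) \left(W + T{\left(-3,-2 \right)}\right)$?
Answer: $0$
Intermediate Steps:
$T{\left(N,w \right)} = 4 + N$ ($T{\left(N,w \right)} = N + 4 = 4 + N$)
$H{\left(W \right)} = 2 W \left(1 + W\right)$ ($H{\left(W \right)} = \left(W + W\right) \left(W + \left(4 - 3\right)\right) = 2 W \left(W + 1\right) = 2 W \left(1 + W\right)$)
$H{\left(-1 \right)} \left(-30\right) \left(-31\right) = 2 \left(-1\right) \left(1 - 1\right) \left(-30\right) \left(-31\right) = 2 \left(-1\right) 0 \left(-30\right) \left(-31\right) = 0 \left(-30\right) \left(-31\right) = 0 \left(-31\right) = 0$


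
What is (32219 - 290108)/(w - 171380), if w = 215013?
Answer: -257889/43633 ≈ -5.9104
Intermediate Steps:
(32219 - 290108)/(w - 171380) = (32219 - 290108)/(215013 - 171380) = -257889/43633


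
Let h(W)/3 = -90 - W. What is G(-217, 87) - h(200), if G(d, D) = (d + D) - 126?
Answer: 614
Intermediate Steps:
h(W) = -270 - 3*W (h(W) = 3*(-90 - W) = -270 - 3*W)
G(d, D) = -126 + D + d (G(d, D) = (D + d) - 126 = -126 + D + d)
G(-217, 87) - h(200) = (-126 + 87 - 217) - (-270 - 3*200) = -256 - (-270 - 600) = -256 - 1*(-870) = -256 + 870 = 614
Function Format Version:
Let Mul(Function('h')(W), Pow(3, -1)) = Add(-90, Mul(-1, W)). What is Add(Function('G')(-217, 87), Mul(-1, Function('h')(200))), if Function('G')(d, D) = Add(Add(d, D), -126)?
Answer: 614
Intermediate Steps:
Function('h')(W) = Add(-270, Mul(-3, W)) (Function('h')(W) = Mul(3, Add(-90, Mul(-1, W))) = Add(-270, Mul(-3, W)))
Function('G')(d, D) = Add(-126, D, d) (Function('G')(d, D) = Add(Add(D, d), -126) = Add(-126, D, d))
Add(Function('G')(-217, 87), Mul(-1, Function('h')(200))) = Add(Add(-126, 87, -217), Mul(-1, Add(-270, Mul(-3, 200)))) = Add(-256, Mul(-1, Add(-270, -600))) = Add(-256, Mul(-1, -870)) = Add(-256, 870) = 614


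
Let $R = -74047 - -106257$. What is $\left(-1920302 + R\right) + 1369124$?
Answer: $-518968$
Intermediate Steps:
$R = 32210$ ($R = -74047 + 106257 = 32210$)
$\left(-1920302 + R\right) + 1369124 = \left(-1920302 + 32210\right) + 1369124 = -1888092 + 1369124 = -518968$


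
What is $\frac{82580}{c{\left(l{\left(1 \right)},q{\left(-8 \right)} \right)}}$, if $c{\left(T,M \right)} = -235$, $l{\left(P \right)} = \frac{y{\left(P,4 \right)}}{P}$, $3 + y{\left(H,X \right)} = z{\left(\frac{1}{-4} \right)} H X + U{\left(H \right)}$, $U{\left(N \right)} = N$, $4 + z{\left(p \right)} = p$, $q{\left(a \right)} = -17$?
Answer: $- \frac{16516}{47} \approx -351.4$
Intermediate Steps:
$z{\left(p \right)} = -4 + p$
$y{\left(H,X \right)} = -3 + H - \frac{17 H X}{4}$ ($y{\left(H,X \right)} = -3 + \left(\left(-4 + \frac{1}{-4}\right) H X + H\right) = -3 + \left(\left(-4 - \frac{1}{4}\right) H X + H\right) = -3 + \left(- \frac{17 H}{4} X + H\right) = -3 - \left(- H + \frac{17 H X}{4}\right) = -3 + H - \frac{17 H X}{4}$)
$l{\left(P \right)} = \frac{-3 - 16 P}{P}$ ($l{\left(P \right)} = \frac{-3 + P - \frac{17}{4} P 4}{P} = \frac{-3 + P - 17 P}{P} = \frac{-3 - 16 P}{P}$)
$\frac{82580}{c{\left(l{\left(1 \right)},q{\left(-8 \right)} \right)}} = \frac{82580}{-235} = 82580 \left(- \frac{1}{235}\right) = - \frac{16516}{47}$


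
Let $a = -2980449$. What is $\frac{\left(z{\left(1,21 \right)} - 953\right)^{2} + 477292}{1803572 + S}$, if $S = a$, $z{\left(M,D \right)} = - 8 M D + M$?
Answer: $- \frac{1731692}{1176877} \approx -1.4714$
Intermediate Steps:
$z{\left(M,D \right)} = M - 8 D M$ ($z{\left(M,D \right)} = - 8 D M + M = M - 8 D M$)
$S = -2980449$
$\frac{\left(z{\left(1,21 \right)} - 953\right)^{2} + 477292}{1803572 + S} = \frac{\left(1 \left(1 - 168\right) - 953\right)^{2} + 477292}{1803572 - 2980449} = \frac{\left(1 \left(1 - 168\right) - 953\right)^{2} + 477292}{-1176877} = \left(\left(1 \left(-167\right) - 953\right)^{2} + 477292\right) \left(- \frac{1}{1176877}\right) = \left(\left(-167 - 953\right)^{2} + 477292\right) \left(- \frac{1}{1176877}\right) = \left(\left(-1120\right)^{2} + 477292\right) \left(- \frac{1}{1176877}\right) = \left(1254400 + 477292\right) \left(- \frac{1}{1176877}\right) = 1731692 \left(- \frac{1}{1176877}\right) = - \frac{1731692}{1176877}$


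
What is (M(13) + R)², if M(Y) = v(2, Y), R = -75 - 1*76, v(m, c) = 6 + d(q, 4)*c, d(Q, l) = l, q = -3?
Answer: 8649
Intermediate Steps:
v(m, c) = 6 + 4*c
R = -151 (R = -75 - 76 = -151)
M(Y) = 6 + 4*Y
(M(13) + R)² = ((6 + 4*13) - 151)² = ((6 + 52) - 151)² = (58 - 151)² = (-93)² = 8649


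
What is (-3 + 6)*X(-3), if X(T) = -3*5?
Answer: -45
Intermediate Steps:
X(T) = -15
(-3 + 6)*X(-3) = (-3 + 6)*(-15) = 3*(-15) = -45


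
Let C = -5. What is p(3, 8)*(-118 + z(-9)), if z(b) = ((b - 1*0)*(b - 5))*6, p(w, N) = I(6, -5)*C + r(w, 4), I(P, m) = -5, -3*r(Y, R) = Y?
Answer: 15312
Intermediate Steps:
r(Y, R) = -Y/3
p(w, N) = 25 - w/3 (p(w, N) = -5*(-5) - w/3 = 25 - w/3)
z(b) = 6*b*(-5 + b) (z(b) = ((b + 0)*(-5 + b))*6 = (b*(-5 + b))*6 = 6*b*(-5 + b))
p(3, 8)*(-118 + z(-9)) = (25 - ⅓*3)*(-118 + 6*(-9)*(-5 - 9)) = (25 - 1)*(-118 + 6*(-9)*(-14)) = 24*(-118 + 756) = 24*638 = 15312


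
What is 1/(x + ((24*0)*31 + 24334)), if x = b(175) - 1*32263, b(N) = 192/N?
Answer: -175/1387383 ≈ -0.00012614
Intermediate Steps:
x = -5645833/175 (x = 192/175 - 1*32263 = 192*(1/175) - 32263 = 192/175 - 32263 = -5645833/175 ≈ -32262.)
1/(x + ((24*0)*31 + 24334)) = 1/(-5645833/175 + ((24*0)*31 + 24334)) = 1/(-5645833/175 + (0*31 + 24334)) = 1/(-5645833/175 + (0 + 24334)) = 1/(-5645833/175 + 24334) = 1/(-1387383/175) = -175/1387383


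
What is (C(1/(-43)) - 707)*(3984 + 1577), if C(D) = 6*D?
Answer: -169093327/43 ≈ -3.9324e+6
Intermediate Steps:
(C(1/(-43)) - 707)*(3984 + 1577) = (6/(-43) - 707)*(3984 + 1577) = (6*(-1/43) - 707)*5561 = (-6/43 - 707)*5561 = -30407/43*5561 = -169093327/43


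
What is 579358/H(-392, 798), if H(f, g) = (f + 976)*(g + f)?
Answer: 289679/118552 ≈ 2.4435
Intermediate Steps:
H(f, g) = (976 + f)*(f + g)
579358/H(-392, 798) = 579358/((-392)² + 976*(-392) + 976*798 - 392*798) = 579358/(153664 - 382592 + 778848 - 312816) = 579358/237104 = 579358*(1/237104) = 289679/118552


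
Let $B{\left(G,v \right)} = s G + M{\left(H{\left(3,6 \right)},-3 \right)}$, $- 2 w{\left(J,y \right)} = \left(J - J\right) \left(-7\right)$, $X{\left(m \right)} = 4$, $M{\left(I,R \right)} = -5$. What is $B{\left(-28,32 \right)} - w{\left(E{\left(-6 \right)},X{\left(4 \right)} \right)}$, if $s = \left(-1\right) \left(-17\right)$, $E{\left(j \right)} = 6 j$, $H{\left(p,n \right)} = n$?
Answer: $-481$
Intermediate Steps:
$w{\left(J,y \right)} = 0$ ($w{\left(J,y \right)} = - \frac{\left(J - J\right) \left(-7\right)}{2} = - \frac{0 \left(-7\right)}{2} = \left(- \frac{1}{2}\right) 0 = 0$)
$s = 17$
$B{\left(G,v \right)} = -5 + 17 G$ ($B{\left(G,v \right)} = 17 G - 5 = -5 + 17 G$)
$B{\left(-28,32 \right)} - w{\left(E{\left(-6 \right)},X{\left(4 \right)} \right)} = \left(-5 + 17 \left(-28\right)\right) - 0 = \left(-5 - 476\right) + 0 = -481 + 0 = -481$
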